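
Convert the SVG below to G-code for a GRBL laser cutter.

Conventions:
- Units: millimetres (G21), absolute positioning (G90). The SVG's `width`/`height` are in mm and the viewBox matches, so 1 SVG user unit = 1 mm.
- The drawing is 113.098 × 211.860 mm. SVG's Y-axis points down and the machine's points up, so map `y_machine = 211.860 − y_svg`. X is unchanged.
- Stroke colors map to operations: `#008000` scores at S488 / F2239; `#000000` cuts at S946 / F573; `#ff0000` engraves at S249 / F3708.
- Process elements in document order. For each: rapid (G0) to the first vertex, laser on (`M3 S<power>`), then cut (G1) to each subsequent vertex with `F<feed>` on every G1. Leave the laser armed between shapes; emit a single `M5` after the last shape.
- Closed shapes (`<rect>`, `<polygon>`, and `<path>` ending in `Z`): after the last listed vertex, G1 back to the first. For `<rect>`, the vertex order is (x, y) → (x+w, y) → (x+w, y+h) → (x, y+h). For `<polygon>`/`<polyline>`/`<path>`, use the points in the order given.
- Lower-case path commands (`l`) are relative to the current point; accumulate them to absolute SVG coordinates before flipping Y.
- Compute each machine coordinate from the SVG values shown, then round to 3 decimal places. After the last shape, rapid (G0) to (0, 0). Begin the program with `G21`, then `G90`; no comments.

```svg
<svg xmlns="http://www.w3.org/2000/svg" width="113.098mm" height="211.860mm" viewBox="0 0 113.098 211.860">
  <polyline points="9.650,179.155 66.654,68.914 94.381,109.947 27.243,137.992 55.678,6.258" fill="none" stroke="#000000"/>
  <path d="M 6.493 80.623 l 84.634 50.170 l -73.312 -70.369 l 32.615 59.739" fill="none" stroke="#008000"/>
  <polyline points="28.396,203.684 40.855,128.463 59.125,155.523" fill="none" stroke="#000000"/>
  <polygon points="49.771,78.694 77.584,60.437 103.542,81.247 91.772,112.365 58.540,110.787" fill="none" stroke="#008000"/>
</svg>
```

G21
G90
G0 X9.650 Y32.705
M3 S946
G1 X66.654 Y142.946 F573
G1 X94.381 Y101.913 F573
G1 X27.243 Y73.868 F573
G1 X55.678 Y205.602 F573
G0 X6.493 Y131.237
M3 S488
G1 X91.127 Y81.067 F2239
G1 X17.815 Y151.436 F2239
G1 X50.430 Y91.697 F2239
G0 X28.396 Y8.176
M3 S946
G1 X40.855 Y83.397 F573
G1 X59.125 Y56.337 F573
G0 X49.771 Y133.166
M3 S488
G1 X77.584 Y151.423 F2239
G1 X103.542 Y130.613 F2239
G1 X91.772 Y99.495 F2239
G1 X58.540 Y101.073 F2239
G1 X49.771 Y133.166 F2239
M5
G0 X0.000 Y0.000

1 u = 1 mm; y_m = 211.860 − y.

[1] `<polyline>` open polyline, #000000→cut S946 F573: (9.650,32.705) → (66.654,142.946) → (94.381,101.913) → (27.243,73.868) → (55.678,205.602)

[2] `<path>` open polyline, #008000→score S488 F2239: (6.493,131.237) → (91.127,81.067) → (17.815,151.436) → (50.430,91.697)

[3] `<polyline>` open polyline, #000000→cut S946 F573: (28.396,8.176) → (40.855,83.397) → (59.125,56.337)

[4] `<polygon>` regular polygon, #008000→score S488 F2239: (49.771,133.166) → (77.584,151.423) → (103.542,130.613) → (91.772,99.495) → (58.540,101.073) → (49.771,133.166) (closed)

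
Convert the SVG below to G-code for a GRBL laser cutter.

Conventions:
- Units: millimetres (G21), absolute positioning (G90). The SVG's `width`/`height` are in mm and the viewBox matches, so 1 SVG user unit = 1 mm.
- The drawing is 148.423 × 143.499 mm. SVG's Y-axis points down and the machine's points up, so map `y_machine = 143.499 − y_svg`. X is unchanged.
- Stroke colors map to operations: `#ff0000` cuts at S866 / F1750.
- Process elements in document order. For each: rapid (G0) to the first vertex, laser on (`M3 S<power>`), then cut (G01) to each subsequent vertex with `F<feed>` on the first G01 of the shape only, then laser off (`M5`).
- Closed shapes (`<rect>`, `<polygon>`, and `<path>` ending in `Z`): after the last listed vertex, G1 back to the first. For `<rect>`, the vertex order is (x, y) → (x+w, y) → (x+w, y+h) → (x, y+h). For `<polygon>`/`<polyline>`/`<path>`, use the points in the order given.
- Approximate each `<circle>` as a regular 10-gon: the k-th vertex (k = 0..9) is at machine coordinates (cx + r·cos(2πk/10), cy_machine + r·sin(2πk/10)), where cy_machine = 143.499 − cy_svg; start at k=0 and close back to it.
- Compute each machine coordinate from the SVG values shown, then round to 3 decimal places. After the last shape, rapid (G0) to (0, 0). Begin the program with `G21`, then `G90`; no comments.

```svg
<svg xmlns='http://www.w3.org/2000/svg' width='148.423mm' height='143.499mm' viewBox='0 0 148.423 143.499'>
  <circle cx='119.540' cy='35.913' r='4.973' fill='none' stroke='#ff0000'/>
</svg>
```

1 u = 1 mm; y_m = 143.499 − y.

[1] `<circle>` circle, #ff0000→cut S866 F1750: (124.513,107.586) → (123.563,110.509) → (121.077,112.316) → (118.003,112.316) → (115.517,110.509) → (114.567,107.586) → (115.517,104.663) → (118.003,102.856) → (121.077,102.856) → (123.563,104.663) → (124.513,107.586) (closed)

G21
G90
G0 X124.513 Y107.586
M3 S866
G01 X123.563 Y110.509 F1750
G01 X121.077 Y112.316
G01 X118.003 Y112.316
G01 X115.517 Y110.509
G01 X114.567 Y107.586
G01 X115.517 Y104.663
G01 X118.003 Y102.856
G01 X121.077 Y102.856
G01 X123.563 Y104.663
G01 X124.513 Y107.586
M5
G0 X0.000 Y0.000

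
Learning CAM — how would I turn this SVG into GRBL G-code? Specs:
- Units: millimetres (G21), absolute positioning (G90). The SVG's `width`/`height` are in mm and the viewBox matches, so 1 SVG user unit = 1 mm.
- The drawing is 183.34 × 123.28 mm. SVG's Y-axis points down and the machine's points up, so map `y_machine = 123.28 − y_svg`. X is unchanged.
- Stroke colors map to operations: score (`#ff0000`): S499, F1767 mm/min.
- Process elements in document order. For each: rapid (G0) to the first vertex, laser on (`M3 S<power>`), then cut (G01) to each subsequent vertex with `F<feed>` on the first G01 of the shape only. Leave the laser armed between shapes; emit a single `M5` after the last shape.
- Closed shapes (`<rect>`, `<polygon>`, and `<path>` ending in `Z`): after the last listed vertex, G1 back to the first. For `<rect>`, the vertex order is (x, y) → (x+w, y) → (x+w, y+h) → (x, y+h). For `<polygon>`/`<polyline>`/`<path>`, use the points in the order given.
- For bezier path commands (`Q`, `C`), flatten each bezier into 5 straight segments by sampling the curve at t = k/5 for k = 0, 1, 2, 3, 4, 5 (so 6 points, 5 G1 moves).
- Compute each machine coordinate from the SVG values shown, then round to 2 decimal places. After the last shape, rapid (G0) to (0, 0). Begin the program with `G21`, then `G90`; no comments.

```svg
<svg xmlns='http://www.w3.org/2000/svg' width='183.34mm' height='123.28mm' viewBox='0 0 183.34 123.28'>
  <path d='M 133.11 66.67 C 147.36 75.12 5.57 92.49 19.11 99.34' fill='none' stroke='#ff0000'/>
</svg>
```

G21
G90
G0 X133.11 Y56.61
M3 S499
G01 X125.43 Y50.63 F1767
G01 X95.24 Y43.43
G01 X57.49 Y35.97
G01 X27.13 Y29.16
G01 X19.11 Y23.94
M5
G0 X0.00 Y0.00

viewBox `0 0 183.34 123.28` with mm width/height → 1 unit = 1 mm. Flip: y_m = 123.28 − y_svg.

**Shape 1** — `<path>` cubic bezier, stroke `#ff0000` → score (S499, F1767). Control points (SVG): P0=(133.11,66.67), P1=(147.36,75.12), P2=(5.57,92.49), P3=(19.11,99.34); sampled at t=k/5. Machine vertices: (133.11,56.61) → (125.43,50.63) → (95.24,43.43) → (57.49,35.97) → (27.13,29.16) → (19.11,23.94). Open path.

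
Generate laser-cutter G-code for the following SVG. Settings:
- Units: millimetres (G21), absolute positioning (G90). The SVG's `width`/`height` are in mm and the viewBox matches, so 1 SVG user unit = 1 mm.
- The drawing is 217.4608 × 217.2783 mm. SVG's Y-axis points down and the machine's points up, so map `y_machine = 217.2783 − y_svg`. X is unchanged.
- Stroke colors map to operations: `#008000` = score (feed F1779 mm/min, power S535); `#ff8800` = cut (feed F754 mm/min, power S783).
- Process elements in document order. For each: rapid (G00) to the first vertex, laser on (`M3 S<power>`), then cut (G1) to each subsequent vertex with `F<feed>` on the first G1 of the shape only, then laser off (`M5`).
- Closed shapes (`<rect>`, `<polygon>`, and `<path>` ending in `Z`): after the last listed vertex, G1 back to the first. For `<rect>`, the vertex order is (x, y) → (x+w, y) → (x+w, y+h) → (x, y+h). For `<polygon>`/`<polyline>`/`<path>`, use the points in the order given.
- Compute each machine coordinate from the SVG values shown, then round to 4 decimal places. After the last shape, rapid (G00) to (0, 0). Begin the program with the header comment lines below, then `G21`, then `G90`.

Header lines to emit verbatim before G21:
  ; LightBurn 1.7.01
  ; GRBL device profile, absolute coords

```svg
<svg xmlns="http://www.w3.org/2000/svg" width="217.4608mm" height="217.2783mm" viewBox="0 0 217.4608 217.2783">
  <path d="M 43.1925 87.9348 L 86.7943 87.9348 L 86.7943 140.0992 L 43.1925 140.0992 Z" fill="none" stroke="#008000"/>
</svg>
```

; LightBurn 1.7.01
; GRBL device profile, absolute coords
G21
G90
G00 X43.1925 Y129.3435
M3 S535
G1 X86.7943 Y129.3435 F1779
G1 X86.7943 Y77.1791
G1 X43.1925 Y77.1791
G1 X43.1925 Y129.3435
M5
G00 X0.0000 Y0.0000

Since the viewBox matches the mm dimensions, user units are millimetres directly. The only transform is the Y-flip y_m = 217.2783 − y_svg.

Shape 1 is a rectangle drawn with `<path>`. Its stroke #008000 means score at S535, F1779. After flipping Y the toolpath is (43.1925,129.3435) → (86.7943,129.3435) → (86.7943,77.1791) → (43.1925,77.1791) → (43.1925,129.3435), returning to the start.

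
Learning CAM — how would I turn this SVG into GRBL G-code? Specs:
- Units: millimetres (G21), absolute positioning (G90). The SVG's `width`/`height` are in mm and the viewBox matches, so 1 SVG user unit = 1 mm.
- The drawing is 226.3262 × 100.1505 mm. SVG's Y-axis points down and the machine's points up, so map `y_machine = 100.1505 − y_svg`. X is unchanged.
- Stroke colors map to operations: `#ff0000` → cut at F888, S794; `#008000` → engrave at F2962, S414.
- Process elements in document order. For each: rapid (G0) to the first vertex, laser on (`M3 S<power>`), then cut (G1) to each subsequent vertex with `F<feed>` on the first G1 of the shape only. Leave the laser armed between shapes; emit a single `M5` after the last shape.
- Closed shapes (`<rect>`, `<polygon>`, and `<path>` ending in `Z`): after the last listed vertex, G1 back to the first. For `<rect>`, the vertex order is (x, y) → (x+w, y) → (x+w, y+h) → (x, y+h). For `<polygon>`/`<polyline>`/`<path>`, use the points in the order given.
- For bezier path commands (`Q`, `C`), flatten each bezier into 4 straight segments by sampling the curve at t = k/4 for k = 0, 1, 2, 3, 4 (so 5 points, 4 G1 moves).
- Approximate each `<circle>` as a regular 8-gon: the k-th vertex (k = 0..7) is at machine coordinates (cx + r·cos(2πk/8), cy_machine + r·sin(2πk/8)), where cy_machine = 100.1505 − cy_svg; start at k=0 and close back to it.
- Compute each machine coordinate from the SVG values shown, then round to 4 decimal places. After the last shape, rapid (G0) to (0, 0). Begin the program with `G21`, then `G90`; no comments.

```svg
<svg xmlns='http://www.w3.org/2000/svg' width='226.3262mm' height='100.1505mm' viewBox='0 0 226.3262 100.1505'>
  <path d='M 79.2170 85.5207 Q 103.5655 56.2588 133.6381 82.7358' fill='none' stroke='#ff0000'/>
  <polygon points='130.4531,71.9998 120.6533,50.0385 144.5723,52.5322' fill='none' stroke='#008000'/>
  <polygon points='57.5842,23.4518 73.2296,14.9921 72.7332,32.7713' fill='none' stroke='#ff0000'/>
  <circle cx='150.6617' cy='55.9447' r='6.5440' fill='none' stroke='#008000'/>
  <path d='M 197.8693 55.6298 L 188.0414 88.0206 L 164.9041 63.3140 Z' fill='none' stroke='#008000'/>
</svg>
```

G21
G90
G0 X79.2170 Y14.6298
M3 S794
G1 X91.7490 Y25.7771 F888
G1 X104.9965 Y29.9570
G1 X118.9596 Y27.1695
G1 X133.6381 Y17.4147
G0 X130.4531 Y28.1507
M3 S414
G1 X120.6533 Y50.1120 F2962
G1 X144.5723 Y47.6183
G1 X130.4531 Y28.1507
G0 X57.5842 Y76.6987
M3 S794
G1 X73.2296 Y85.1584 F888
G1 X72.7332 Y67.3792
G1 X57.5842 Y76.6987
G0 X157.2057 Y44.2058
M3 S414
G1 X155.2890 Y48.8331 F2962
G1 X150.6617 Y50.7498
G1 X146.0344 Y48.8331
G1 X144.1177 Y44.2058
G1 X146.0344 Y39.5785
G1 X150.6617 Y37.6618
G1 X155.2890 Y39.5785
G1 X157.2057 Y44.2058
G0 X197.8693 Y44.5207
M3 S414
G1 X188.0414 Y12.1299 F2962
G1 X164.9041 Y36.8365
G1 X197.8693 Y44.5207
M5
G0 X0.0000 Y0.0000

Since the viewBox matches the mm dimensions, user units are millimetres directly. The only transform is the Y-flip y_m = 100.1505 − y_svg.

Shape 1 is a quadratic bezier drawn with `<path>`. Its stroke #ff0000 means cut at S794, F888. After flipping Y the toolpath is (79.2170,14.6298) → (91.7490,25.7771) → (104.9965,29.9570) → (118.9596,27.1695) → (133.6381,17.4147).

Shape 2 is a regular polygon drawn with `<polygon>`. Its stroke #008000 means engrave at S414, F2962. After flipping Y the toolpath is (130.4531,28.1507) → (120.6533,50.1120) → (144.5723,47.6183) → (130.4531,28.1507), returning to the start.

Shape 3 is a regular polygon drawn with `<polygon>`. Its stroke #ff0000 means cut at S794, F888. After flipping Y the toolpath is (57.5842,76.6987) → (73.2296,85.1584) → (72.7332,67.3792) → (57.5842,76.6987), returning to the start.

Shape 4 is a circle drawn with `<circle>`. Its stroke #008000 means engrave at S414, F2962. After flipping Y the toolpath is (157.2057,44.2058) → (155.2890,48.8331) → (150.6617,50.7498) → (146.0344,48.8331) → (144.1177,44.2058) → (146.0344,39.5785) → (150.6617,37.6618) → (155.2890,39.5785) → (157.2057,44.2058), returning to the start.

Shape 5 is a regular polygon drawn with `<path>`. Its stroke #008000 means engrave at S414, F2962. After flipping Y the toolpath is (197.8693,44.5207) → (188.0414,12.1299) → (164.9041,36.8365) → (197.8693,44.5207), returning to the start.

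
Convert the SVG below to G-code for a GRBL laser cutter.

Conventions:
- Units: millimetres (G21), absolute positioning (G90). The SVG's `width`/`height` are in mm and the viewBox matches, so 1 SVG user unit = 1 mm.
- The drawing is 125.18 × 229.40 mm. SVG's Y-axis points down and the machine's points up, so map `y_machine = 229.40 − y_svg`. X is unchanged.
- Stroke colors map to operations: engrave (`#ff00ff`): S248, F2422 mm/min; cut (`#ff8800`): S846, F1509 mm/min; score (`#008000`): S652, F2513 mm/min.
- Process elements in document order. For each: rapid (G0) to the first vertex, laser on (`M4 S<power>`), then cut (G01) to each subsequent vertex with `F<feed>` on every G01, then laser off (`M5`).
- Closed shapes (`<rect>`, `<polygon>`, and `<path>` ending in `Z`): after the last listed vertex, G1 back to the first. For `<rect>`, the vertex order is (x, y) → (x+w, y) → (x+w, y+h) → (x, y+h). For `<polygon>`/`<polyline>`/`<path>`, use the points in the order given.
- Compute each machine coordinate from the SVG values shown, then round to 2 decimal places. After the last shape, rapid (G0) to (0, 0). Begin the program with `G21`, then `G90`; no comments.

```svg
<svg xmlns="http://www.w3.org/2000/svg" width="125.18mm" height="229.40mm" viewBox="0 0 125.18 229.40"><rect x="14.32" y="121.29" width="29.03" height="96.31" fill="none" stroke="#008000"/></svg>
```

Since the viewBox matches the mm dimensions, user units are millimetres directly. The only transform is the Y-flip y_m = 229.40 − y_svg.

Shape 1 is a rectangle drawn with `<rect>`. Its stroke #008000 means score at S652, F2513. After flipping Y the toolpath is (14.32,108.11) → (43.35,108.11) → (43.35,11.80) → (14.32,11.80) → (14.32,108.11), returning to the start.

G21
G90
G0 X14.32 Y108.11
M4 S652
G01 X43.35 Y108.11 F2513
G01 X43.35 Y11.80 F2513
G01 X14.32 Y11.80 F2513
G01 X14.32 Y108.11 F2513
M5
G0 X0.00 Y0.00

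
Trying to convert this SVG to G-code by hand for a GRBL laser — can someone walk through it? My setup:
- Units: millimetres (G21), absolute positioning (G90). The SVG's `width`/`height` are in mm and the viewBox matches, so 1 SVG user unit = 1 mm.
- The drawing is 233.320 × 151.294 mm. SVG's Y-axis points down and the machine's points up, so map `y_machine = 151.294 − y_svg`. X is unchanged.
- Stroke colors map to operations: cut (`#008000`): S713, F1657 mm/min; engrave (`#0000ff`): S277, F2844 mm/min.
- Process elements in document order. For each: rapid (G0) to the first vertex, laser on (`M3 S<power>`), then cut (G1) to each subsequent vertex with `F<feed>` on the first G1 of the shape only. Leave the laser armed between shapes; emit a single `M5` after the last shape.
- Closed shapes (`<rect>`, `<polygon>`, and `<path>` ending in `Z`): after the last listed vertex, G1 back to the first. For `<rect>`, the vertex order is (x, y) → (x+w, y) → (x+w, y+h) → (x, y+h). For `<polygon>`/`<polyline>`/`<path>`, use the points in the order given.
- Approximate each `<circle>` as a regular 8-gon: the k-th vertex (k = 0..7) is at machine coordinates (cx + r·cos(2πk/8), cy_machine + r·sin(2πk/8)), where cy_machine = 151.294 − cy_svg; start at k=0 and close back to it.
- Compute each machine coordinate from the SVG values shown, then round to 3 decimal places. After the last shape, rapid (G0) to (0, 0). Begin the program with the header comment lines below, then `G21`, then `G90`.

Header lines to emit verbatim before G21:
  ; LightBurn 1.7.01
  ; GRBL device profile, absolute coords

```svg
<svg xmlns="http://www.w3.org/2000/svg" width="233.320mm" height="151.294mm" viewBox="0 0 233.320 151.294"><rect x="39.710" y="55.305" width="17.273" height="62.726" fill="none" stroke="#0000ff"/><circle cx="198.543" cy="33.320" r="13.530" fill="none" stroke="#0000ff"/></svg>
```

Since the viewBox matches the mm dimensions, user units are millimetres directly. The only transform is the Y-flip y_m = 151.294 − y_svg.

Shape 1 is a rectangle drawn with `<rect>`. Its stroke #0000ff means engrave at S277, F2844. After flipping Y the toolpath is (39.710,95.989) → (56.983,95.989) → (56.983,33.263) → (39.710,33.263) → (39.710,95.989), returning to the start.

Shape 2 is a circle drawn with `<circle>`. Its stroke #0000ff means engrave at S277, F2844. After flipping Y the toolpath is (212.073,117.974) → (208.110,127.541) → (198.543,131.504) → (188.976,127.541) → (185.013,117.974) → (188.976,108.407) → (198.543,104.444) → (208.110,108.407) → (212.073,117.974), returning to the start.

; LightBurn 1.7.01
; GRBL device profile, absolute coords
G21
G90
G0 X39.710 Y95.989
M3 S277
G1 X56.983 Y95.989 F2844
G1 X56.983 Y33.263
G1 X39.710 Y33.263
G1 X39.710 Y95.989
G0 X212.073 Y117.974
M3 S277
G1 X208.110 Y127.541 F2844
G1 X198.543 Y131.504
G1 X188.976 Y127.541
G1 X185.013 Y117.974
G1 X188.976 Y108.407
G1 X198.543 Y104.444
G1 X208.110 Y108.407
G1 X212.073 Y117.974
M5
G0 X0.000 Y0.000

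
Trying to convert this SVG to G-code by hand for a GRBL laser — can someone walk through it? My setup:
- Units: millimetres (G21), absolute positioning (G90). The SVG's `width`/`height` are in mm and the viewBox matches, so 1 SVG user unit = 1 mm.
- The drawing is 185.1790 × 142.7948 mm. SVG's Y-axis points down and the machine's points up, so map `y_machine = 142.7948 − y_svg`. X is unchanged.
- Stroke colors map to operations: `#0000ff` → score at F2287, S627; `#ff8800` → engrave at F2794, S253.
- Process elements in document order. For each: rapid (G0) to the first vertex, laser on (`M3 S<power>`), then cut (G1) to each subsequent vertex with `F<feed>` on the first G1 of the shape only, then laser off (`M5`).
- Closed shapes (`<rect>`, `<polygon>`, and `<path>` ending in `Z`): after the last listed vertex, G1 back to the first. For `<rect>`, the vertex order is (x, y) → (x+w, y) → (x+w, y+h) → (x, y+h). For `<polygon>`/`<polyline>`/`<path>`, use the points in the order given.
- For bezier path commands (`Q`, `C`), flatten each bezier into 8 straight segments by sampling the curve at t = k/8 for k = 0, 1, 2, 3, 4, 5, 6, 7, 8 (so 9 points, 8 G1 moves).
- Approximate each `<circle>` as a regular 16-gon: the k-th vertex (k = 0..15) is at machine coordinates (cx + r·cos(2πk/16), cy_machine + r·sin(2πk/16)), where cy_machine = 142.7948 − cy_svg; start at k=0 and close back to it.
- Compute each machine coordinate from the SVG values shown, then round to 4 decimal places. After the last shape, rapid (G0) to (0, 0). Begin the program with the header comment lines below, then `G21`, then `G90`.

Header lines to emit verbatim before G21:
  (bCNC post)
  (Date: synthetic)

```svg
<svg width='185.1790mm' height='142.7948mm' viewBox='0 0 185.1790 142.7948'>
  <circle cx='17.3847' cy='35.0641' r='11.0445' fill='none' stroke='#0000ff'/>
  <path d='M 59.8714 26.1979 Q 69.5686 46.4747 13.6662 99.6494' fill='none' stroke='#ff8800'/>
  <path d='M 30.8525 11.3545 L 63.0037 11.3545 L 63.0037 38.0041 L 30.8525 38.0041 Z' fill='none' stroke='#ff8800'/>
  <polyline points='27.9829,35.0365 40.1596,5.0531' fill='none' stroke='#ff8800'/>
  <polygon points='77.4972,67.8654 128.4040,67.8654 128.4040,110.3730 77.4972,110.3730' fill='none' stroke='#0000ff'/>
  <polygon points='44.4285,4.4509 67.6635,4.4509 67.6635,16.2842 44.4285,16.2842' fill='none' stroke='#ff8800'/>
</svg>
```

(bCNC post)
(Date: synthetic)
G21
G90
G0 X28.4292 Y107.7307
M3 S627
G1 X27.5885 Y111.9572 F2287
G1 X25.1943 Y115.5403
G1 X21.6112 Y117.9345
G1 X17.3847 Y118.7752
G1 X13.1582 Y117.9345
G1 X9.5751 Y115.5403
G1 X7.1809 Y111.9572
G1 X6.3402 Y107.7307
G1 X7.1809 Y103.5042
G1 X9.5751 Y99.9211
G1 X13.1582 Y97.5269
G1 X17.3847 Y96.6862
G1 X21.6112 Y97.5269
G1 X25.1943 Y99.9211
G1 X27.5885 Y103.5042
G1 X28.4292 Y107.7307
M5
G0 X59.8714 Y116.5969
M3 S253
G1 X61.2707 Y111.0137 F2794
G1 X60.6200 Y104.4024
G1 X57.9194 Y96.7630
G1 X53.1687 Y88.0956
G1 X46.3681 Y78.4002
G1 X37.5174 Y67.6766
G1 X26.6168 Y55.9250
G1 X13.6662 Y43.1454
M5
G0 X30.8525 Y131.4403
M3 S253
G1 X63.0037 Y131.4403 F2794
G1 X63.0037 Y104.7907
G1 X30.8525 Y104.7907
G1 X30.8525 Y131.4403
M5
G0 X27.9829 Y107.7583
M3 S253
G1 X40.1596 Y137.7417 F2794
M5
G0 X77.4972 Y74.9294
M3 S627
G1 X128.4040 Y74.9294 F2287
G1 X128.4040 Y32.4218
G1 X77.4972 Y32.4218
G1 X77.4972 Y74.9294
M5
G0 X44.4285 Y138.3439
M3 S253
G1 X67.6635 Y138.3439 F2794
G1 X67.6635 Y126.5106
G1 X44.4285 Y126.5106
G1 X44.4285 Y138.3439
M5
G0 X0.0000 Y0.0000

Since the viewBox matches the mm dimensions, user units are millimetres directly. The only transform is the Y-flip y_m = 142.7948 − y_svg.

Shape 1 is a circle drawn with `<circle>`. Its stroke #0000ff means score at S627, F2287. After flipping Y the toolpath is (28.4292,107.7307) → (27.5885,111.9572) → (25.1943,115.5403) → (21.6112,117.9345) → (17.3847,118.7752) → (13.1582,117.9345) → (9.5751,115.5403) → (7.1809,111.9572) → (6.3402,107.7307) → (7.1809,103.5042) → (9.5751,99.9211) → (13.1582,97.5269) → (17.3847,96.6862) → (21.6112,97.5269) → (25.1943,99.9211) → (27.5885,103.5042) → (28.4292,107.7307), returning to the start.

Shape 2 is a quadratic bezier drawn with `<path>`. Its stroke #ff8800 means engrave at S253, F2794. After flipping Y the toolpath is (59.8714,116.5969) → (61.2707,111.0137) → (60.6200,104.4024) → (57.9194,96.7630) → (53.1687,88.0956) → (46.3681,78.4002) → (37.5174,67.6766) → (26.6168,55.9250) → (13.6662,43.1454).

Shape 3 is a rectangle drawn with `<path>`. Its stroke #ff8800 means engrave at S253, F2794. After flipping Y the toolpath is (30.8525,131.4403) → (63.0037,131.4403) → (63.0037,104.7907) → (30.8525,104.7907) → (30.8525,131.4403), returning to the start.

Shape 4 is a line segment drawn with `<polyline>`. Its stroke #ff8800 means engrave at S253, F2794. After flipping Y the toolpath is (27.9829,107.7583) → (40.1596,137.7417).

Shape 5 is a rectangle drawn with `<polygon>`. Its stroke #0000ff means score at S627, F2287. After flipping Y the toolpath is (77.4972,74.9294) → (128.4040,74.9294) → (128.4040,32.4218) → (77.4972,32.4218) → (77.4972,74.9294), returning to the start.

Shape 6 is a rectangle drawn with `<polygon>`. Its stroke #ff8800 means engrave at S253, F2794. After flipping Y the toolpath is (44.4285,138.3439) → (67.6635,138.3439) → (67.6635,126.5106) → (44.4285,126.5106) → (44.4285,138.3439), returning to the start.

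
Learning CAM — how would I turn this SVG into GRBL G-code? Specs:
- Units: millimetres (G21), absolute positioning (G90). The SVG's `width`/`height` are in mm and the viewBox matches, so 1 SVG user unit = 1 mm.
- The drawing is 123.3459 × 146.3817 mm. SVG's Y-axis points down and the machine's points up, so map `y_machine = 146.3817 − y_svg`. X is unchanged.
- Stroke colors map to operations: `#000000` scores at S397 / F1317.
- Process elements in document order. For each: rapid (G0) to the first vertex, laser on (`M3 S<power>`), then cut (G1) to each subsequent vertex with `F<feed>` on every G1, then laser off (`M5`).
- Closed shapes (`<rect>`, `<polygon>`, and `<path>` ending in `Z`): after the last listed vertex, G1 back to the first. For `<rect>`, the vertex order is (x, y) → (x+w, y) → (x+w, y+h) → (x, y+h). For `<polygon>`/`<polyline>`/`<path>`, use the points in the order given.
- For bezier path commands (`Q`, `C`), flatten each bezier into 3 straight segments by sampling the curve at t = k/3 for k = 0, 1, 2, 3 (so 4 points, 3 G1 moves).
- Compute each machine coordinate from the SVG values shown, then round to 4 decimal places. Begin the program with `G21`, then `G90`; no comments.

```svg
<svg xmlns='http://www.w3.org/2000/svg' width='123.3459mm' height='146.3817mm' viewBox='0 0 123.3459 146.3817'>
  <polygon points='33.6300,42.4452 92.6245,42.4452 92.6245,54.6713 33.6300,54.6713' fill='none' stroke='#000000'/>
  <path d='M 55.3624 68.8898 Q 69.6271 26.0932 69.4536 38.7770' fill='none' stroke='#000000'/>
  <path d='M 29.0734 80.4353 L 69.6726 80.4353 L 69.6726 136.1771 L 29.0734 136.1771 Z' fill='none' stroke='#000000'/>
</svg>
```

G21
G90
G0 X33.6300 Y103.9365
M3 S397
G1 X92.6245 Y103.9365 F1317
G1 X92.6245 Y91.7104 F1317
G1 X33.6300 Y91.7104 F1317
G1 X33.6300 Y103.9365 F1317
M5
G0 X55.3624 Y77.4919
M3 S397
G1 X63.2680 Y99.8585 F1317
G1 X67.9650 Y109.8961 F1317
G1 X69.4536 Y107.6047 F1317
M5
G0 X29.0734 Y65.9464
M3 S397
G1 X69.6726 Y65.9464 F1317
G1 X69.6726 Y10.2046 F1317
G1 X29.0734 Y10.2046 F1317
G1 X29.0734 Y65.9464 F1317
M5

Since the viewBox matches the mm dimensions, user units are millimetres directly. The only transform is the Y-flip y_m = 146.3817 − y_svg.

Shape 1 is a rectangle drawn with `<polygon>`. Its stroke #000000 means score at S397, F1317. After flipping Y the toolpath is (33.6300,103.9365) → (92.6245,103.9365) → (92.6245,91.7104) → (33.6300,91.7104) → (33.6300,103.9365), returning to the start.

Shape 2 is a quadratic bezier drawn with `<path>`. Its stroke #000000 means score at S397, F1317. After flipping Y the toolpath is (55.3624,77.4919) → (63.2680,99.8585) → (67.9650,109.8961) → (69.4536,107.6047).

Shape 3 is a rectangle drawn with `<path>`. Its stroke #000000 means score at S397, F1317. After flipping Y the toolpath is (29.0734,65.9464) → (69.6726,65.9464) → (69.6726,10.2046) → (29.0734,10.2046) → (29.0734,65.9464), returning to the start.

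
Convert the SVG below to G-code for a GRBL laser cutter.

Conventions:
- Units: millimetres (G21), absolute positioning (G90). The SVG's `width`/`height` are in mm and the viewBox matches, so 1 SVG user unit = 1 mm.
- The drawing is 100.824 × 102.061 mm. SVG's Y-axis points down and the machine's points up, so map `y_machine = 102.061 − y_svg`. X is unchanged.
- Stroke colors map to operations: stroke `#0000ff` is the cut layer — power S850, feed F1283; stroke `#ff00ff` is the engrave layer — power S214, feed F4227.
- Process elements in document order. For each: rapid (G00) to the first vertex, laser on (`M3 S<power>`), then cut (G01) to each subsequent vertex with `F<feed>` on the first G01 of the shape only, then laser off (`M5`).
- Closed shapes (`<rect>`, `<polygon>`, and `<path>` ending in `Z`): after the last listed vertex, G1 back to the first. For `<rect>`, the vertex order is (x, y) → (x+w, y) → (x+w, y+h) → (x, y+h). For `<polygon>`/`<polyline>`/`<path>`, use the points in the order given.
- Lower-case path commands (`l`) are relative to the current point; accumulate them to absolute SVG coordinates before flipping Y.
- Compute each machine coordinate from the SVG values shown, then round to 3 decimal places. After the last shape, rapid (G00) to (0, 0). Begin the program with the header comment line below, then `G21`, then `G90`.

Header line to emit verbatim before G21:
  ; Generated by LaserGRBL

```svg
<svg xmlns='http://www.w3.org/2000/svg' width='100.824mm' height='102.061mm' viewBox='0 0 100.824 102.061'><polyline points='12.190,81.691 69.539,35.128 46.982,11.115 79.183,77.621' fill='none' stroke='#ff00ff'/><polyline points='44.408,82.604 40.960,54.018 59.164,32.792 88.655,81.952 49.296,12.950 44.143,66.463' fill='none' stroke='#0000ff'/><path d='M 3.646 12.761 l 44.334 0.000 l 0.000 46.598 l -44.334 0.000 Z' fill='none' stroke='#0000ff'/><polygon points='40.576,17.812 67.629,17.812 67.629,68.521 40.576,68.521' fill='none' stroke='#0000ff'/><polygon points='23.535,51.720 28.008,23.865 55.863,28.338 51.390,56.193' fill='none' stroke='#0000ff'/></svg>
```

1 u = 1 mm; y_m = 102.061 − y.

[1] `<polyline>` open polyline, #ff00ff→engrave S214 F4227: (12.190,20.370) → (69.539,66.933) → (46.982,90.946) → (79.183,24.440)

[2] `<polyline>` open polyline, #0000ff→cut S850 F1283: (44.408,19.457) → (40.960,48.043) → (59.164,69.269) → (88.655,20.109) → (49.296,89.111) → (44.143,35.598)

[3] `<path>` rectangle, #0000ff→cut S850 F1283: (3.646,89.300) → (47.980,89.300) → (47.980,42.702) → (3.646,42.702) → (3.646,89.300) (closed)

[4] `<polygon>` rectangle, #0000ff→cut S850 F1283: (40.576,84.249) → (67.629,84.249) → (67.629,33.540) → (40.576,33.540) → (40.576,84.249) (closed)

[5] `<polygon>` regular polygon, #0000ff→cut S850 F1283: (23.535,50.341) → (28.008,78.196) → (55.863,73.723) → (51.390,45.868) → (23.535,50.341) (closed)

; Generated by LaserGRBL
G21
G90
G00 X12.190 Y20.370
M3 S214
G01 X69.539 Y66.933 F4227
G01 X46.982 Y90.946
G01 X79.183 Y24.440
M5
G00 X44.408 Y19.457
M3 S850
G01 X40.960 Y48.043 F1283
G01 X59.164 Y69.269
G01 X88.655 Y20.109
G01 X49.296 Y89.111
G01 X44.143 Y35.598
M5
G00 X3.646 Y89.300
M3 S850
G01 X47.980 Y89.300 F1283
G01 X47.980 Y42.702
G01 X3.646 Y42.702
G01 X3.646 Y89.300
M5
G00 X40.576 Y84.249
M3 S850
G01 X67.629 Y84.249 F1283
G01 X67.629 Y33.540
G01 X40.576 Y33.540
G01 X40.576 Y84.249
M5
G00 X23.535 Y50.341
M3 S850
G01 X28.008 Y78.196 F1283
G01 X55.863 Y73.723
G01 X51.390 Y45.868
G01 X23.535 Y50.341
M5
G00 X0.000 Y0.000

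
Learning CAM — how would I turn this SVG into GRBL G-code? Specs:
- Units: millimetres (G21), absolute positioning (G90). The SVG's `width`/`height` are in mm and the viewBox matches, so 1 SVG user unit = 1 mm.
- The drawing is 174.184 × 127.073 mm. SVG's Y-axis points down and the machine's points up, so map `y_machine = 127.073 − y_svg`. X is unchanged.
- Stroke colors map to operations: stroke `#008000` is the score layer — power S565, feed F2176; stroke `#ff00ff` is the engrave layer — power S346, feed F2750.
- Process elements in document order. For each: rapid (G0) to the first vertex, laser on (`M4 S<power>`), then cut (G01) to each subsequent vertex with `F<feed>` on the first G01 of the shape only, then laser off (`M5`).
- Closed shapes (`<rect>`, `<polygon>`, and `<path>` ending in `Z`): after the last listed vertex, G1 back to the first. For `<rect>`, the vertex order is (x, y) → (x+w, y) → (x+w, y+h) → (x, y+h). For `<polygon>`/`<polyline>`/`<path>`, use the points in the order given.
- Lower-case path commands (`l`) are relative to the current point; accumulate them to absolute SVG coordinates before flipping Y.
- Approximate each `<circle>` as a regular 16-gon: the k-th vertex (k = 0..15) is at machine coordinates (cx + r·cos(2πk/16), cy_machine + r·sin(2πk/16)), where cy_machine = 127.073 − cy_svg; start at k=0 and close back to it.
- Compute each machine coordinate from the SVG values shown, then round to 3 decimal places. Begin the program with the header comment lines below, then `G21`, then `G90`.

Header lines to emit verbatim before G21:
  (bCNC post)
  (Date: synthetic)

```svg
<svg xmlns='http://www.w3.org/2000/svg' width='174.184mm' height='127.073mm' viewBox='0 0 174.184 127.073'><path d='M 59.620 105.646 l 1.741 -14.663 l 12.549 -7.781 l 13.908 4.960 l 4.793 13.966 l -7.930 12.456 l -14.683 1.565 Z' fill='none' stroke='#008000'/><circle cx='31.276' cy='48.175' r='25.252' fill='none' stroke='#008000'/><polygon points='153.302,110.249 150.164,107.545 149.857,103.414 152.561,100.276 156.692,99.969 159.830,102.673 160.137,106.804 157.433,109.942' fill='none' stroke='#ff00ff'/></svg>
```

(bCNC post)
(Date: synthetic)
G21
G90
G0 X59.620 Y21.427
M4 S565
G01 X61.361 Y36.090 F2176
G01 X73.910 Y43.871
G01 X87.818 Y38.911
G01 X92.611 Y24.945
G01 X84.681 Y12.489
G01 X69.998 Y10.924
G01 X59.620 Y21.427
M5
G0 X56.528 Y78.898
M4 S565
G01 X54.606 Y88.562 F2176
G01 X49.132 Y96.754
G01 X40.940 Y102.228
G01 X31.276 Y104.150
G01 X21.612 Y102.228
G01 X13.420 Y96.754
G01 X7.946 Y88.562
G01 X6.024 Y78.898
G01 X7.946 Y69.234
G01 X13.420 Y61.042
G01 X21.612 Y55.568
G01 X31.276 Y53.646
G01 X40.940 Y55.568
G01 X49.132 Y61.042
G01 X54.606 Y69.234
G01 X56.528 Y78.898
M5
G0 X153.302 Y16.824
M4 S346
G01 X150.164 Y19.528 F2750
G01 X149.857 Y23.659
G01 X152.561 Y26.797
G01 X156.692 Y27.104
G01 X159.830 Y24.400
G01 X160.137 Y20.269
G01 X157.433 Y17.131
G01 X153.302 Y16.824
M5

viewBox `0 0 174.184 127.073` with mm width/height → 1 unit = 1 mm. Flip: y_m = 127.073 − y_svg.

**Shape 1** — `<path>` regular polygon, stroke `#008000` → score (S565, F2176). Machine vertices: (59.620,21.427) → (61.361,36.090) → (73.910,43.871) → (87.818,38.911) → (92.611,24.945) → (84.681,12.489) → (69.998,10.924) → (59.620,21.427). Closed: final G1 returns to the first vertex.

**Shape 2** — `<circle>` circle, stroke `#008000` → score (S565, F2176). Machine vertices: (56.528,78.898) → (54.606,88.562) → (49.132,96.754) → (40.940,102.228) → (31.276,104.150) → (21.612,102.228) → (13.420,96.754) → (7.946,88.562) → (6.024,78.898) → (7.946,69.234) → (13.420,61.042) → (21.612,55.568) → (31.276,53.646) → (40.940,55.568) → (49.132,61.042) → (54.606,69.234) → (56.528,78.898). Closed: final G1 returns to the first vertex.

**Shape 3** — `<polygon>` regular polygon, stroke `#ff00ff` → engrave (S346, F2750). Machine vertices: (153.302,16.824) → (150.164,19.528) → (149.857,23.659) → (152.561,26.797) → (156.692,27.104) → (159.830,24.400) → (160.137,20.269) → (157.433,17.131) → (153.302,16.824). Closed: final G1 returns to the first vertex.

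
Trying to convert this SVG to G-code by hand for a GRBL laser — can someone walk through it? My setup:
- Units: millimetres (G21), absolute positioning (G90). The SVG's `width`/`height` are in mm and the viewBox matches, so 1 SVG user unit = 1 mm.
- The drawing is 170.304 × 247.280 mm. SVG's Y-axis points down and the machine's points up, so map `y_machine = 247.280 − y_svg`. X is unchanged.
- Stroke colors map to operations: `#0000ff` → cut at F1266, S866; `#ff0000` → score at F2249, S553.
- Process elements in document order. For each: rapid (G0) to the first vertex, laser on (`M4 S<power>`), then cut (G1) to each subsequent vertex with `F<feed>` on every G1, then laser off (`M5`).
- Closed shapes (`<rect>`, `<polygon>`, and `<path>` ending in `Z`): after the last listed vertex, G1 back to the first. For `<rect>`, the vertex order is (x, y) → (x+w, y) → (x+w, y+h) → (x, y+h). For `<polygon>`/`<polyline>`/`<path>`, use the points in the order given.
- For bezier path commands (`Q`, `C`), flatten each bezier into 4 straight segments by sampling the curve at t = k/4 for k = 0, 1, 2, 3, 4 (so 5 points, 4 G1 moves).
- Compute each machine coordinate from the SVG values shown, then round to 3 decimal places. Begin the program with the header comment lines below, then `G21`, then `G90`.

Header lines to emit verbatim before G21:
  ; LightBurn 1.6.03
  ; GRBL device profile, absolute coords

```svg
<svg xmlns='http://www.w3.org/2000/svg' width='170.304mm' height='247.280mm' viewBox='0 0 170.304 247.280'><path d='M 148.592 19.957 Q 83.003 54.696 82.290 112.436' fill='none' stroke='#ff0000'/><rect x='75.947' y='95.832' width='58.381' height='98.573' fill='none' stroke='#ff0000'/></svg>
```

; LightBurn 1.6.03
; GRBL device profile, absolute coords
G21
G90
G0 X148.592 Y227.323
M4 S553
G1 X119.852 Y208.516 F2249
G1 X99.222 Y186.834 F2249
G1 X86.701 Y162.276 F2249
G1 X82.290 Y134.844 F2249
M5
G0 X75.947 Y151.448
M4 S553
G1 X134.328 Y151.448 F2249
G1 X134.328 Y52.875 F2249
G1 X75.947 Y52.875 F2249
G1 X75.947 Y151.448 F2249
M5

Since the viewBox matches the mm dimensions, user units are millimetres directly. The only transform is the Y-flip y_m = 247.280 − y_svg.

Shape 1 is a quadratic bezier drawn with `<path>`. Its stroke #ff0000 means score at S553, F2249. After flipping Y the toolpath is (148.592,227.323) → (119.852,208.516) → (99.222,186.834) → (86.701,162.276) → (82.290,134.844).

Shape 2 is a rectangle drawn with `<rect>`. Its stroke #ff0000 means score at S553, F2249. After flipping Y the toolpath is (75.947,151.448) → (134.328,151.448) → (134.328,52.875) → (75.947,52.875) → (75.947,151.448), returning to the start.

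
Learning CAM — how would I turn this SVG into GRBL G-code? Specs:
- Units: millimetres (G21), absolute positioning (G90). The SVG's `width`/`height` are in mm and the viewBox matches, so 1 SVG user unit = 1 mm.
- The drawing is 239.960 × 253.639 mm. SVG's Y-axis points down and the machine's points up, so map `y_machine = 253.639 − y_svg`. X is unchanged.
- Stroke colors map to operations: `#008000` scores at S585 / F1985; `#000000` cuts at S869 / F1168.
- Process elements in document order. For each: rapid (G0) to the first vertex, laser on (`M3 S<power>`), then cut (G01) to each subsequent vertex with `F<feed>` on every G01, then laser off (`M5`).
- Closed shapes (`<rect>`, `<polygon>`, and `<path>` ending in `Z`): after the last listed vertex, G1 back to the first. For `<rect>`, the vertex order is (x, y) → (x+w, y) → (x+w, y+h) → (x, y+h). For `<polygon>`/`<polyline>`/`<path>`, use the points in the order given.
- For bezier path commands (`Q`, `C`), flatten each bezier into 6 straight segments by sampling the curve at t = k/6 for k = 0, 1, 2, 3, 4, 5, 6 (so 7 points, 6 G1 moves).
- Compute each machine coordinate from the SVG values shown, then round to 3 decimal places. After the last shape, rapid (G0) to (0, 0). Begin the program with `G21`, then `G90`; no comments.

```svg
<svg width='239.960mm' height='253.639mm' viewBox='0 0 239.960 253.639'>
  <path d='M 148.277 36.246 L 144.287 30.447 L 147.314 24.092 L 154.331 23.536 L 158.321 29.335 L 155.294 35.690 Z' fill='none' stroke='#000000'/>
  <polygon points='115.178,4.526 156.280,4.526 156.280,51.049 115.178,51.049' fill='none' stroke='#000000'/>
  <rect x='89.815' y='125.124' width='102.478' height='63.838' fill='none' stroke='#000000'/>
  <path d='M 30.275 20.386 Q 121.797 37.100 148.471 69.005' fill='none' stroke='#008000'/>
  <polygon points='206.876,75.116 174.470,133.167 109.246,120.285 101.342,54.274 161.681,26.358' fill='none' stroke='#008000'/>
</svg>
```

Since the viewBox matches the mm dimensions, user units are millimetres directly. The only transform is the Y-flip y_m = 253.639 − y_svg.

Shape 1 is a regular polygon drawn with `<path>`. Its stroke #000000 means cut at S869, F1168. After flipping Y the toolpath is (148.277,217.393) → (144.287,223.192) → (147.314,229.547) → (154.331,230.103) → (158.321,224.304) → (155.294,217.949) → (148.277,217.393), returning to the start.

Shape 2 is a rectangle drawn with `<polygon>`. Its stroke #000000 means cut at S869, F1168. After flipping Y the toolpath is (115.178,249.113) → (156.280,249.113) → (156.280,202.590) → (115.178,202.590) → (115.178,249.113), returning to the start.

Shape 3 is a rectangle drawn with `<rect>`. Its stroke #000000 means cut at S869, F1168. After flipping Y the toolpath is (89.815,128.515) → (192.293,128.515) → (192.293,64.677) → (89.815,64.677) → (89.815,128.515), returning to the start.

Shape 4 is a quadratic bezier drawn with `<path>`. Its stroke #008000 means score at S585, F1985. After flipping Y the toolpath is (30.275,233.253) → (58.981,227.260) → (84.084,220.422) → (105.585,212.741) → (123.483,204.216) → (137.778,194.847) → (148.471,184.634).

Shape 5 is a regular polygon drawn with `<polygon>`. Its stroke #008000 means score at S585, F1985. After flipping Y the toolpath is (206.876,178.523) → (174.470,120.472) → (109.246,133.354) → (101.342,199.365) → (161.681,227.281) → (206.876,178.523), returning to the start.

G21
G90
G0 X148.277 Y217.393
M3 S869
G01 X144.287 Y223.192 F1168
G01 X147.314 Y229.547 F1168
G01 X154.331 Y230.103 F1168
G01 X158.321 Y224.304 F1168
G01 X155.294 Y217.949 F1168
G01 X148.277 Y217.393 F1168
M5
G0 X115.178 Y249.113
M3 S869
G01 X156.280 Y249.113 F1168
G01 X156.280 Y202.590 F1168
G01 X115.178 Y202.590 F1168
G01 X115.178 Y249.113 F1168
M5
G0 X89.815 Y128.515
M3 S869
G01 X192.293 Y128.515 F1168
G01 X192.293 Y64.677 F1168
G01 X89.815 Y64.677 F1168
G01 X89.815 Y128.515 F1168
M5
G0 X30.275 Y233.253
M3 S585
G01 X58.981 Y227.260 F1985
G01 X84.084 Y220.422 F1985
G01 X105.585 Y212.741 F1985
G01 X123.483 Y204.216 F1985
G01 X137.778 Y194.847 F1985
G01 X148.471 Y184.634 F1985
M5
G0 X206.876 Y178.523
M3 S585
G01 X174.470 Y120.472 F1985
G01 X109.246 Y133.354 F1985
G01 X101.342 Y199.365 F1985
G01 X161.681 Y227.281 F1985
G01 X206.876 Y178.523 F1985
M5
G0 X0.000 Y0.000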